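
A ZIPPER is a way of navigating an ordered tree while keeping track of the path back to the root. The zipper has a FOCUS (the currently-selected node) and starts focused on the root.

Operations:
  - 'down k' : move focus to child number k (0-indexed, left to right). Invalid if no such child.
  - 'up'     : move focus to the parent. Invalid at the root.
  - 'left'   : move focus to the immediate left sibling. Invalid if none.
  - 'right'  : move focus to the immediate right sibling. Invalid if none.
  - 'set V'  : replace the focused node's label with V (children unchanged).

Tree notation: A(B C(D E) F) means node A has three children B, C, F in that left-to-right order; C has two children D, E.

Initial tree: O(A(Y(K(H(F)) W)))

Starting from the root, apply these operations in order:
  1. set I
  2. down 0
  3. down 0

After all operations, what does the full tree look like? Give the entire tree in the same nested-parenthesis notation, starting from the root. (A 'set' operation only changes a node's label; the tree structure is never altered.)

Answer: I(A(Y(K(H(F)) W)))

Derivation:
Step 1 (set I): focus=I path=root depth=0 children=['A'] (at root)
Step 2 (down 0): focus=A path=0 depth=1 children=['Y'] left=[] right=[] parent=I
Step 3 (down 0): focus=Y path=0/0 depth=2 children=['K', 'W'] left=[] right=[] parent=A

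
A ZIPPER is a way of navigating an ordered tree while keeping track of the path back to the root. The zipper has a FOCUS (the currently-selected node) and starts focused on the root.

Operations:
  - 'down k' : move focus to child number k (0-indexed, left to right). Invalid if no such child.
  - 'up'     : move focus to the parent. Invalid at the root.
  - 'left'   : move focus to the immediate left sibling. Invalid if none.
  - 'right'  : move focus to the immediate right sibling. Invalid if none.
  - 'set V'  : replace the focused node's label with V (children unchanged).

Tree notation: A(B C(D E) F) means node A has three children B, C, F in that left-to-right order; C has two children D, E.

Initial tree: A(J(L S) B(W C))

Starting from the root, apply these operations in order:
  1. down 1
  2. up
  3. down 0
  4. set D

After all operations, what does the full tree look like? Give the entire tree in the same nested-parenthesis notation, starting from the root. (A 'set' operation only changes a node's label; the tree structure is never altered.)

Step 1 (down 1): focus=B path=1 depth=1 children=['W', 'C'] left=['J'] right=[] parent=A
Step 2 (up): focus=A path=root depth=0 children=['J', 'B'] (at root)
Step 3 (down 0): focus=J path=0 depth=1 children=['L', 'S'] left=[] right=['B'] parent=A
Step 4 (set D): focus=D path=0 depth=1 children=['L', 'S'] left=[] right=['B'] parent=A

Answer: A(D(L S) B(W C))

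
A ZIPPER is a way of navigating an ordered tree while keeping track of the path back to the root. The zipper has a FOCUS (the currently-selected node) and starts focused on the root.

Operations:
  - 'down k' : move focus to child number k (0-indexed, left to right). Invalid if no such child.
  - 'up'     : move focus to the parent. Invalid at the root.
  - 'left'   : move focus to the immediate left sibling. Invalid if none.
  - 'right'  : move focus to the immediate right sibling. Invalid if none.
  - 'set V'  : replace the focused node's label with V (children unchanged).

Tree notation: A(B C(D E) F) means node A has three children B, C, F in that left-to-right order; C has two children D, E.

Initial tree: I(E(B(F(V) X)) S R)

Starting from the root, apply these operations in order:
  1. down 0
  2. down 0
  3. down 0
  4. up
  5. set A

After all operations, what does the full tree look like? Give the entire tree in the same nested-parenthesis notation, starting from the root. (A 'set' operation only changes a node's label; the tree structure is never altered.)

Step 1 (down 0): focus=E path=0 depth=1 children=['B'] left=[] right=['S', 'R'] parent=I
Step 2 (down 0): focus=B path=0/0 depth=2 children=['F', 'X'] left=[] right=[] parent=E
Step 3 (down 0): focus=F path=0/0/0 depth=3 children=['V'] left=[] right=['X'] parent=B
Step 4 (up): focus=B path=0/0 depth=2 children=['F', 'X'] left=[] right=[] parent=E
Step 5 (set A): focus=A path=0/0 depth=2 children=['F', 'X'] left=[] right=[] parent=E

Answer: I(E(A(F(V) X)) S R)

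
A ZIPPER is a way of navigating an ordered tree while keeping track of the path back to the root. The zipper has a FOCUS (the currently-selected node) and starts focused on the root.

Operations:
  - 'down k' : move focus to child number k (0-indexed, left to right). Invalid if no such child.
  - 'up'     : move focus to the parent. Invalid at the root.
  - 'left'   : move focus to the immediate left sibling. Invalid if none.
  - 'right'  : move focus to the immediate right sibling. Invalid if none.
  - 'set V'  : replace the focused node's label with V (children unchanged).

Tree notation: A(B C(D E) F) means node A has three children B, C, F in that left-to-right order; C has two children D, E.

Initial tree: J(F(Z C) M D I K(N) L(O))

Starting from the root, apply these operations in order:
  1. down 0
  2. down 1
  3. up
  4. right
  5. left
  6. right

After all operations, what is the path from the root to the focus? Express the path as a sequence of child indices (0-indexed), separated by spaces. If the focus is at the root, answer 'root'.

Step 1 (down 0): focus=F path=0 depth=1 children=['Z', 'C'] left=[] right=['M', 'D', 'I', 'K', 'L'] parent=J
Step 2 (down 1): focus=C path=0/1 depth=2 children=[] left=['Z'] right=[] parent=F
Step 3 (up): focus=F path=0 depth=1 children=['Z', 'C'] left=[] right=['M', 'D', 'I', 'K', 'L'] parent=J
Step 4 (right): focus=M path=1 depth=1 children=[] left=['F'] right=['D', 'I', 'K', 'L'] parent=J
Step 5 (left): focus=F path=0 depth=1 children=['Z', 'C'] left=[] right=['M', 'D', 'I', 'K', 'L'] parent=J
Step 6 (right): focus=M path=1 depth=1 children=[] left=['F'] right=['D', 'I', 'K', 'L'] parent=J

Answer: 1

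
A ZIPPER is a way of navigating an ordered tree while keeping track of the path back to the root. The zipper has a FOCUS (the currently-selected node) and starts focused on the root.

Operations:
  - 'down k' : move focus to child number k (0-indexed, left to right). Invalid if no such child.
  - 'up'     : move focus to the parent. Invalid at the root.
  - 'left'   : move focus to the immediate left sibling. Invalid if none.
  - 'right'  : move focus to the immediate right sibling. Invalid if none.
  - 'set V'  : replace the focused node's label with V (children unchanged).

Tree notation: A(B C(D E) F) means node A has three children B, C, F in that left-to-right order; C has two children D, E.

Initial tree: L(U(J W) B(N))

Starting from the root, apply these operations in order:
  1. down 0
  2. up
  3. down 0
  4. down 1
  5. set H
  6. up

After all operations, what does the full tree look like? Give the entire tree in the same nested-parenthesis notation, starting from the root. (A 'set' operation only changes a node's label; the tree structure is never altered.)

Step 1 (down 0): focus=U path=0 depth=1 children=['J', 'W'] left=[] right=['B'] parent=L
Step 2 (up): focus=L path=root depth=0 children=['U', 'B'] (at root)
Step 3 (down 0): focus=U path=0 depth=1 children=['J', 'W'] left=[] right=['B'] parent=L
Step 4 (down 1): focus=W path=0/1 depth=2 children=[] left=['J'] right=[] parent=U
Step 5 (set H): focus=H path=0/1 depth=2 children=[] left=['J'] right=[] parent=U
Step 6 (up): focus=U path=0 depth=1 children=['J', 'H'] left=[] right=['B'] parent=L

Answer: L(U(J H) B(N))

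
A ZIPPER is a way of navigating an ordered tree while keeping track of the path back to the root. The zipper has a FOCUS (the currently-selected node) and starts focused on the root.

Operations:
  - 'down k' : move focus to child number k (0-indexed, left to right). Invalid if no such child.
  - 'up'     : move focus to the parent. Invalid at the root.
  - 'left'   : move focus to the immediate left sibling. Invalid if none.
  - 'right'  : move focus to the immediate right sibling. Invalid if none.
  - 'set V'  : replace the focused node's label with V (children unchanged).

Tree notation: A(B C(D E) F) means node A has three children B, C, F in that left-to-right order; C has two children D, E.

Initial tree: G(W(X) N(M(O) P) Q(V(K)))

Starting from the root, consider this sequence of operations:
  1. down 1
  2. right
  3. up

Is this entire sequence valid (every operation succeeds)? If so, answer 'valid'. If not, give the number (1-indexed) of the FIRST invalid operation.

Answer: valid

Derivation:
Step 1 (down 1): focus=N path=1 depth=1 children=['M', 'P'] left=['W'] right=['Q'] parent=G
Step 2 (right): focus=Q path=2 depth=1 children=['V'] left=['W', 'N'] right=[] parent=G
Step 3 (up): focus=G path=root depth=0 children=['W', 'N', 'Q'] (at root)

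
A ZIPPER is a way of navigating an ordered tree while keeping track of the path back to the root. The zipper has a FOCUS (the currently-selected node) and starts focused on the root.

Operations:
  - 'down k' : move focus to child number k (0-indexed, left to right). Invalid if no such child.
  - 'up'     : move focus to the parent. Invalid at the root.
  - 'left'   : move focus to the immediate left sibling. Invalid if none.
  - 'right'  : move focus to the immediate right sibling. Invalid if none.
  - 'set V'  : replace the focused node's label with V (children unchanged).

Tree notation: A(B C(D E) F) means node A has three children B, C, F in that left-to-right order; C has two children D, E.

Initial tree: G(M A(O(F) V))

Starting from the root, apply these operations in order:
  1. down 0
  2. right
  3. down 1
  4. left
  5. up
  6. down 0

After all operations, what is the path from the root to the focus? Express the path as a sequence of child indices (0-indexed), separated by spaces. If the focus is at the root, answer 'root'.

Step 1 (down 0): focus=M path=0 depth=1 children=[] left=[] right=['A'] parent=G
Step 2 (right): focus=A path=1 depth=1 children=['O', 'V'] left=['M'] right=[] parent=G
Step 3 (down 1): focus=V path=1/1 depth=2 children=[] left=['O'] right=[] parent=A
Step 4 (left): focus=O path=1/0 depth=2 children=['F'] left=[] right=['V'] parent=A
Step 5 (up): focus=A path=1 depth=1 children=['O', 'V'] left=['M'] right=[] parent=G
Step 6 (down 0): focus=O path=1/0 depth=2 children=['F'] left=[] right=['V'] parent=A

Answer: 1 0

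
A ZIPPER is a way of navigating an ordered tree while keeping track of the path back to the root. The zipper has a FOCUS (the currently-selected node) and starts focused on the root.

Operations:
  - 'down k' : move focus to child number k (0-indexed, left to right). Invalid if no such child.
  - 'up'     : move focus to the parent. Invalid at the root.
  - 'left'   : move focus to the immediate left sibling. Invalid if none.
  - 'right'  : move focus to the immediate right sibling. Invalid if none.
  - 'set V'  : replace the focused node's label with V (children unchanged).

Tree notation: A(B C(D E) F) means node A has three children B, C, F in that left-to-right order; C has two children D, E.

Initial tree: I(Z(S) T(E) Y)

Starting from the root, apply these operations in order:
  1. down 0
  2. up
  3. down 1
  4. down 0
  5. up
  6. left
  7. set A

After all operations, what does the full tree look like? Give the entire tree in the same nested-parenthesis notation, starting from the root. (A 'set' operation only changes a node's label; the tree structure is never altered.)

Answer: I(A(S) T(E) Y)

Derivation:
Step 1 (down 0): focus=Z path=0 depth=1 children=['S'] left=[] right=['T', 'Y'] parent=I
Step 2 (up): focus=I path=root depth=0 children=['Z', 'T', 'Y'] (at root)
Step 3 (down 1): focus=T path=1 depth=1 children=['E'] left=['Z'] right=['Y'] parent=I
Step 4 (down 0): focus=E path=1/0 depth=2 children=[] left=[] right=[] parent=T
Step 5 (up): focus=T path=1 depth=1 children=['E'] left=['Z'] right=['Y'] parent=I
Step 6 (left): focus=Z path=0 depth=1 children=['S'] left=[] right=['T', 'Y'] parent=I
Step 7 (set A): focus=A path=0 depth=1 children=['S'] left=[] right=['T', 'Y'] parent=I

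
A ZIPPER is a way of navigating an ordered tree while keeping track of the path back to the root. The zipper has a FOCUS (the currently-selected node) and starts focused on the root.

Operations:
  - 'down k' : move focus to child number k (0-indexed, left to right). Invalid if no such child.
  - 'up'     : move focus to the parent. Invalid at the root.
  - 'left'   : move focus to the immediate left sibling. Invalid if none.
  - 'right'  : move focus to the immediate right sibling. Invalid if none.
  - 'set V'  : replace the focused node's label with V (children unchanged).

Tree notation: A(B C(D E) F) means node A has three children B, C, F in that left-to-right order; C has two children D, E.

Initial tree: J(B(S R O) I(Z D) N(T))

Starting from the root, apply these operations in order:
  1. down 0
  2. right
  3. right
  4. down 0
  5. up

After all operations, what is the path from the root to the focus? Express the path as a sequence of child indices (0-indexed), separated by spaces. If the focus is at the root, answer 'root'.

Step 1 (down 0): focus=B path=0 depth=1 children=['S', 'R', 'O'] left=[] right=['I', 'N'] parent=J
Step 2 (right): focus=I path=1 depth=1 children=['Z', 'D'] left=['B'] right=['N'] parent=J
Step 3 (right): focus=N path=2 depth=1 children=['T'] left=['B', 'I'] right=[] parent=J
Step 4 (down 0): focus=T path=2/0 depth=2 children=[] left=[] right=[] parent=N
Step 5 (up): focus=N path=2 depth=1 children=['T'] left=['B', 'I'] right=[] parent=J

Answer: 2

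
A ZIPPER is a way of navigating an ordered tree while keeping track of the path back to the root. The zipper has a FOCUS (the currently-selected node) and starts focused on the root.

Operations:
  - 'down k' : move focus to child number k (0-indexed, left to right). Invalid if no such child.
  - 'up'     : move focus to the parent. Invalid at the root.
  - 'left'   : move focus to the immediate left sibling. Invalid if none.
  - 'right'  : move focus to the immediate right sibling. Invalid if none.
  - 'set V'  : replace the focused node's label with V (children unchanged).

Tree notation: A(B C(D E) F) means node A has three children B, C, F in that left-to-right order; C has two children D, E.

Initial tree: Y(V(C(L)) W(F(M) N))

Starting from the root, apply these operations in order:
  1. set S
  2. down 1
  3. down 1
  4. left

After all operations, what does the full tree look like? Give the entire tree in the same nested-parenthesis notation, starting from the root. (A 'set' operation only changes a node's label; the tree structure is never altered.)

Step 1 (set S): focus=S path=root depth=0 children=['V', 'W'] (at root)
Step 2 (down 1): focus=W path=1 depth=1 children=['F', 'N'] left=['V'] right=[] parent=S
Step 3 (down 1): focus=N path=1/1 depth=2 children=[] left=['F'] right=[] parent=W
Step 4 (left): focus=F path=1/0 depth=2 children=['M'] left=[] right=['N'] parent=W

Answer: S(V(C(L)) W(F(M) N))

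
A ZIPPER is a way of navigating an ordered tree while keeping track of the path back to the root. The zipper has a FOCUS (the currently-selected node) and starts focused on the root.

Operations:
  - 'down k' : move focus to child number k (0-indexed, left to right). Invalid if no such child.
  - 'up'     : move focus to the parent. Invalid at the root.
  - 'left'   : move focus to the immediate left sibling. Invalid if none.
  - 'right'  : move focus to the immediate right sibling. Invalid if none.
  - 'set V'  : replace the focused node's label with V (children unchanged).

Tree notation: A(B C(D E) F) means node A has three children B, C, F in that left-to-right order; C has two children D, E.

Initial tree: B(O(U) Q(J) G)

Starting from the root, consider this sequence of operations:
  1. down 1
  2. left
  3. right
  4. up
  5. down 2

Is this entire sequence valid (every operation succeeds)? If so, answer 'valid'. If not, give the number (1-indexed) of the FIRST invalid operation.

Answer: valid

Derivation:
Step 1 (down 1): focus=Q path=1 depth=1 children=['J'] left=['O'] right=['G'] parent=B
Step 2 (left): focus=O path=0 depth=1 children=['U'] left=[] right=['Q', 'G'] parent=B
Step 3 (right): focus=Q path=1 depth=1 children=['J'] left=['O'] right=['G'] parent=B
Step 4 (up): focus=B path=root depth=0 children=['O', 'Q', 'G'] (at root)
Step 5 (down 2): focus=G path=2 depth=1 children=[] left=['O', 'Q'] right=[] parent=B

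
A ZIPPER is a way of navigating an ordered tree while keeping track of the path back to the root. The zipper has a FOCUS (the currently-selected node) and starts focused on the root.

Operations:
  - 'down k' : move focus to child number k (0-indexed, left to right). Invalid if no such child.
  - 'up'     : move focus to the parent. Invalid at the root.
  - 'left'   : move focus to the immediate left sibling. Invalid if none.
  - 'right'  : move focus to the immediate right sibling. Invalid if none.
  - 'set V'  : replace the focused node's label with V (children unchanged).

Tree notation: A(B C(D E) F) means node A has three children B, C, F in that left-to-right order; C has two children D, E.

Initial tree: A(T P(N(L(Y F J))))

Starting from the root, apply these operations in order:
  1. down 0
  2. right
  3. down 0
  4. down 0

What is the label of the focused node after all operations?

Answer: L

Derivation:
Step 1 (down 0): focus=T path=0 depth=1 children=[] left=[] right=['P'] parent=A
Step 2 (right): focus=P path=1 depth=1 children=['N'] left=['T'] right=[] parent=A
Step 3 (down 0): focus=N path=1/0 depth=2 children=['L'] left=[] right=[] parent=P
Step 4 (down 0): focus=L path=1/0/0 depth=3 children=['Y', 'F', 'J'] left=[] right=[] parent=N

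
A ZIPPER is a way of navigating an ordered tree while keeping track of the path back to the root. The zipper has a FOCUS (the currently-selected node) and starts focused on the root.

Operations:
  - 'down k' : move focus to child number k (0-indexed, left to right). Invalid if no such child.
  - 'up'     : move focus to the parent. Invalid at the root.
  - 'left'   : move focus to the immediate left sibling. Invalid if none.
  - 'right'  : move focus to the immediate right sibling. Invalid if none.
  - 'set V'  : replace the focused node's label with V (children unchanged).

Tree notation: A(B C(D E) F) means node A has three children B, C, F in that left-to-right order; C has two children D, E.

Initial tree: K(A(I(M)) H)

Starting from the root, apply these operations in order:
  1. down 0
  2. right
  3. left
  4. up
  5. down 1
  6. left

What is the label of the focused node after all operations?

Answer: A

Derivation:
Step 1 (down 0): focus=A path=0 depth=1 children=['I'] left=[] right=['H'] parent=K
Step 2 (right): focus=H path=1 depth=1 children=[] left=['A'] right=[] parent=K
Step 3 (left): focus=A path=0 depth=1 children=['I'] left=[] right=['H'] parent=K
Step 4 (up): focus=K path=root depth=0 children=['A', 'H'] (at root)
Step 5 (down 1): focus=H path=1 depth=1 children=[] left=['A'] right=[] parent=K
Step 6 (left): focus=A path=0 depth=1 children=['I'] left=[] right=['H'] parent=K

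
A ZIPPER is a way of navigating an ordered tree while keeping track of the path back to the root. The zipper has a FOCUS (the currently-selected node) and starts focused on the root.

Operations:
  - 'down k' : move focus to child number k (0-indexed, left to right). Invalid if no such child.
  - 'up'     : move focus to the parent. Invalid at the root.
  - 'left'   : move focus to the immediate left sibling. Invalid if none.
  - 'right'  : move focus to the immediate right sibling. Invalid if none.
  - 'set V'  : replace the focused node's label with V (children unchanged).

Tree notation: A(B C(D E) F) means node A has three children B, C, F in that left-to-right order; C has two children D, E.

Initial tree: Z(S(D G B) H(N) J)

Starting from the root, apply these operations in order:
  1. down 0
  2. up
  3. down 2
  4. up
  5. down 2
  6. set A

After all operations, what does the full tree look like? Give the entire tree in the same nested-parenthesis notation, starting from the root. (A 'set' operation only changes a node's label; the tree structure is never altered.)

Step 1 (down 0): focus=S path=0 depth=1 children=['D', 'G', 'B'] left=[] right=['H', 'J'] parent=Z
Step 2 (up): focus=Z path=root depth=0 children=['S', 'H', 'J'] (at root)
Step 3 (down 2): focus=J path=2 depth=1 children=[] left=['S', 'H'] right=[] parent=Z
Step 4 (up): focus=Z path=root depth=0 children=['S', 'H', 'J'] (at root)
Step 5 (down 2): focus=J path=2 depth=1 children=[] left=['S', 'H'] right=[] parent=Z
Step 6 (set A): focus=A path=2 depth=1 children=[] left=['S', 'H'] right=[] parent=Z

Answer: Z(S(D G B) H(N) A)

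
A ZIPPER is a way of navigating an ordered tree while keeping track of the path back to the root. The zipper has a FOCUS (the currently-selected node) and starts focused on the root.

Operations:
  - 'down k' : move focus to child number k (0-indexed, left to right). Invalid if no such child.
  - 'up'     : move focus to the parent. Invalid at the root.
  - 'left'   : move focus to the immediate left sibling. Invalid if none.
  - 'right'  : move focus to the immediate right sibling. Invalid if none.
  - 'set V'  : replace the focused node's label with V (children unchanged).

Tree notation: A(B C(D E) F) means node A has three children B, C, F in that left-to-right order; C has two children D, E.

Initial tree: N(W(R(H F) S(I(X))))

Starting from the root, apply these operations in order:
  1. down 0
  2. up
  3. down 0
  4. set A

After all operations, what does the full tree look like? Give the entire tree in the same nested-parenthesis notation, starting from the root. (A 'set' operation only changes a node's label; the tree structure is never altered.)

Step 1 (down 0): focus=W path=0 depth=1 children=['R', 'S'] left=[] right=[] parent=N
Step 2 (up): focus=N path=root depth=0 children=['W'] (at root)
Step 3 (down 0): focus=W path=0 depth=1 children=['R', 'S'] left=[] right=[] parent=N
Step 4 (set A): focus=A path=0 depth=1 children=['R', 'S'] left=[] right=[] parent=N

Answer: N(A(R(H F) S(I(X))))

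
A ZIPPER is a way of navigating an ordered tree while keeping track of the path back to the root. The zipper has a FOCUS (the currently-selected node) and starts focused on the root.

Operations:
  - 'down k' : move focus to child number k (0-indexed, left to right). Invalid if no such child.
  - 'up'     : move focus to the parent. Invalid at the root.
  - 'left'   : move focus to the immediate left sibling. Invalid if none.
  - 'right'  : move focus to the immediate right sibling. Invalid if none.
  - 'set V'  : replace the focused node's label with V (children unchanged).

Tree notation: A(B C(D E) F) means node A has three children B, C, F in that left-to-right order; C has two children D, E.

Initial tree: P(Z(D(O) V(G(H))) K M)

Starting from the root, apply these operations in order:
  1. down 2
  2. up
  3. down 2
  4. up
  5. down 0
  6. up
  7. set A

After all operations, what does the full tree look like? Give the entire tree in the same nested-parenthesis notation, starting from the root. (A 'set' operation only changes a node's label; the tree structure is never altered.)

Answer: A(Z(D(O) V(G(H))) K M)

Derivation:
Step 1 (down 2): focus=M path=2 depth=1 children=[] left=['Z', 'K'] right=[] parent=P
Step 2 (up): focus=P path=root depth=0 children=['Z', 'K', 'M'] (at root)
Step 3 (down 2): focus=M path=2 depth=1 children=[] left=['Z', 'K'] right=[] parent=P
Step 4 (up): focus=P path=root depth=0 children=['Z', 'K', 'M'] (at root)
Step 5 (down 0): focus=Z path=0 depth=1 children=['D', 'V'] left=[] right=['K', 'M'] parent=P
Step 6 (up): focus=P path=root depth=0 children=['Z', 'K', 'M'] (at root)
Step 7 (set A): focus=A path=root depth=0 children=['Z', 'K', 'M'] (at root)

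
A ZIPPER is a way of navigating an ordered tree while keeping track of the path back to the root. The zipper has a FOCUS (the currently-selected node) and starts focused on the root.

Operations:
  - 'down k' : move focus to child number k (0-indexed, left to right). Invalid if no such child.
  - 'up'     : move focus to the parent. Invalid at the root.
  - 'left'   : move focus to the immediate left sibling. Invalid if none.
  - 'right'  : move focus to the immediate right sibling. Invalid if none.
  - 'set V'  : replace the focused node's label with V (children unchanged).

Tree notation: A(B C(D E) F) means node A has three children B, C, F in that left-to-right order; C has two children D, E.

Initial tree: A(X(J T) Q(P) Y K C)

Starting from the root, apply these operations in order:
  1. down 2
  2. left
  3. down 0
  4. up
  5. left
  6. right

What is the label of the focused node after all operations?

Step 1 (down 2): focus=Y path=2 depth=1 children=[] left=['X', 'Q'] right=['K', 'C'] parent=A
Step 2 (left): focus=Q path=1 depth=1 children=['P'] left=['X'] right=['Y', 'K', 'C'] parent=A
Step 3 (down 0): focus=P path=1/0 depth=2 children=[] left=[] right=[] parent=Q
Step 4 (up): focus=Q path=1 depth=1 children=['P'] left=['X'] right=['Y', 'K', 'C'] parent=A
Step 5 (left): focus=X path=0 depth=1 children=['J', 'T'] left=[] right=['Q', 'Y', 'K', 'C'] parent=A
Step 6 (right): focus=Q path=1 depth=1 children=['P'] left=['X'] right=['Y', 'K', 'C'] parent=A

Answer: Q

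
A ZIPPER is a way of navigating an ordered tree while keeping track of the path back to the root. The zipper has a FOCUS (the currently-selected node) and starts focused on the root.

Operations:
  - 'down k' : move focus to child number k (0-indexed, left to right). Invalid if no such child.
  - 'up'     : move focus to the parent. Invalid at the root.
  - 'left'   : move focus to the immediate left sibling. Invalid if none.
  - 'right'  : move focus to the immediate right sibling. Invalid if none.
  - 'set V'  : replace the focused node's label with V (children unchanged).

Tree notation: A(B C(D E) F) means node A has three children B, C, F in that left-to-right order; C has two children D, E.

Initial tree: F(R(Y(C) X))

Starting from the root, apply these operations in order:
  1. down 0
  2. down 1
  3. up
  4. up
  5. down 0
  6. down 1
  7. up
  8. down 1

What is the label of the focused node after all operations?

Answer: X

Derivation:
Step 1 (down 0): focus=R path=0 depth=1 children=['Y', 'X'] left=[] right=[] parent=F
Step 2 (down 1): focus=X path=0/1 depth=2 children=[] left=['Y'] right=[] parent=R
Step 3 (up): focus=R path=0 depth=1 children=['Y', 'X'] left=[] right=[] parent=F
Step 4 (up): focus=F path=root depth=0 children=['R'] (at root)
Step 5 (down 0): focus=R path=0 depth=1 children=['Y', 'X'] left=[] right=[] parent=F
Step 6 (down 1): focus=X path=0/1 depth=2 children=[] left=['Y'] right=[] parent=R
Step 7 (up): focus=R path=0 depth=1 children=['Y', 'X'] left=[] right=[] parent=F
Step 8 (down 1): focus=X path=0/1 depth=2 children=[] left=['Y'] right=[] parent=R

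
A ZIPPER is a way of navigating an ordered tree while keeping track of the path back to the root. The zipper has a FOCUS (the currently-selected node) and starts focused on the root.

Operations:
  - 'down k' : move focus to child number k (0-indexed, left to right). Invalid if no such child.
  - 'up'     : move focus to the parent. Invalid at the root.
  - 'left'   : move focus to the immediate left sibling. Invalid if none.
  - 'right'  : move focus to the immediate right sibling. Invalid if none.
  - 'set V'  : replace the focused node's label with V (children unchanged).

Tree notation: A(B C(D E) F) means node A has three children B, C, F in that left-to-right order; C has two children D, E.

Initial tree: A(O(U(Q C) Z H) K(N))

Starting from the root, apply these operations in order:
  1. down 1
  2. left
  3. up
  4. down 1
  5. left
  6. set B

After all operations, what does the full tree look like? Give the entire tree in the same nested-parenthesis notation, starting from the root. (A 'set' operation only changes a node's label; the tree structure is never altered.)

Step 1 (down 1): focus=K path=1 depth=1 children=['N'] left=['O'] right=[] parent=A
Step 2 (left): focus=O path=0 depth=1 children=['U', 'Z', 'H'] left=[] right=['K'] parent=A
Step 3 (up): focus=A path=root depth=0 children=['O', 'K'] (at root)
Step 4 (down 1): focus=K path=1 depth=1 children=['N'] left=['O'] right=[] parent=A
Step 5 (left): focus=O path=0 depth=1 children=['U', 'Z', 'H'] left=[] right=['K'] parent=A
Step 6 (set B): focus=B path=0 depth=1 children=['U', 'Z', 'H'] left=[] right=['K'] parent=A

Answer: A(B(U(Q C) Z H) K(N))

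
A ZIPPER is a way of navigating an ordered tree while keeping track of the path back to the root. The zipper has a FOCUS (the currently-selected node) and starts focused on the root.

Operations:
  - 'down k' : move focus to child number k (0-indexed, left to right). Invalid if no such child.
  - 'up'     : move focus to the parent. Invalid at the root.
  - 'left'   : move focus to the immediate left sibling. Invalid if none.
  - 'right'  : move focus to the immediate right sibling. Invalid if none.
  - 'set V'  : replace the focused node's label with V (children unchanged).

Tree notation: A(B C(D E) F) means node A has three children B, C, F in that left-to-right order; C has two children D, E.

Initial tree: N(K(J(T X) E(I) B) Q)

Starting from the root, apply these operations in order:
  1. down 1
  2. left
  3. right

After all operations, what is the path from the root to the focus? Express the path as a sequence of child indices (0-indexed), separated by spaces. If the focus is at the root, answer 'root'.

Step 1 (down 1): focus=Q path=1 depth=1 children=[] left=['K'] right=[] parent=N
Step 2 (left): focus=K path=0 depth=1 children=['J', 'E', 'B'] left=[] right=['Q'] parent=N
Step 3 (right): focus=Q path=1 depth=1 children=[] left=['K'] right=[] parent=N

Answer: 1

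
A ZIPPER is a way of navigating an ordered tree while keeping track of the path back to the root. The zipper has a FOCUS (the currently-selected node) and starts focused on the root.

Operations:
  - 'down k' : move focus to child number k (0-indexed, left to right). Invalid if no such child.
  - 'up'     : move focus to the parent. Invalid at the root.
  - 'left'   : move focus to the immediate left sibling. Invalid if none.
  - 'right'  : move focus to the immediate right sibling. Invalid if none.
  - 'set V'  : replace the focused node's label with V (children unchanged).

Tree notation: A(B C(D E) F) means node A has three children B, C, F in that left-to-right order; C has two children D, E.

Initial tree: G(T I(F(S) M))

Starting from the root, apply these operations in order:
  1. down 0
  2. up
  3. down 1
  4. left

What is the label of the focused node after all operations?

Answer: T

Derivation:
Step 1 (down 0): focus=T path=0 depth=1 children=[] left=[] right=['I'] parent=G
Step 2 (up): focus=G path=root depth=0 children=['T', 'I'] (at root)
Step 3 (down 1): focus=I path=1 depth=1 children=['F', 'M'] left=['T'] right=[] parent=G
Step 4 (left): focus=T path=0 depth=1 children=[] left=[] right=['I'] parent=G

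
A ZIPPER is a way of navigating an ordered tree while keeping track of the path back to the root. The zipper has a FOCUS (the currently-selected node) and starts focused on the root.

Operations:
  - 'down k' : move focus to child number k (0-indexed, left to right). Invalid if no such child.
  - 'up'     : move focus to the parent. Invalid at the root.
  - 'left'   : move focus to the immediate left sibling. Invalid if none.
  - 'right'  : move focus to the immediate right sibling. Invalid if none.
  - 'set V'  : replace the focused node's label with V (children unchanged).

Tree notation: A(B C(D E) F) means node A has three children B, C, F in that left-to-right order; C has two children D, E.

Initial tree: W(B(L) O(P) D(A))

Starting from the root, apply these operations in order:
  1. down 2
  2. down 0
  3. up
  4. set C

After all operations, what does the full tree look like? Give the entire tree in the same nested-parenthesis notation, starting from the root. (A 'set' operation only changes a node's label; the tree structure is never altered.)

Answer: W(B(L) O(P) C(A))

Derivation:
Step 1 (down 2): focus=D path=2 depth=1 children=['A'] left=['B', 'O'] right=[] parent=W
Step 2 (down 0): focus=A path=2/0 depth=2 children=[] left=[] right=[] parent=D
Step 3 (up): focus=D path=2 depth=1 children=['A'] left=['B', 'O'] right=[] parent=W
Step 4 (set C): focus=C path=2 depth=1 children=['A'] left=['B', 'O'] right=[] parent=W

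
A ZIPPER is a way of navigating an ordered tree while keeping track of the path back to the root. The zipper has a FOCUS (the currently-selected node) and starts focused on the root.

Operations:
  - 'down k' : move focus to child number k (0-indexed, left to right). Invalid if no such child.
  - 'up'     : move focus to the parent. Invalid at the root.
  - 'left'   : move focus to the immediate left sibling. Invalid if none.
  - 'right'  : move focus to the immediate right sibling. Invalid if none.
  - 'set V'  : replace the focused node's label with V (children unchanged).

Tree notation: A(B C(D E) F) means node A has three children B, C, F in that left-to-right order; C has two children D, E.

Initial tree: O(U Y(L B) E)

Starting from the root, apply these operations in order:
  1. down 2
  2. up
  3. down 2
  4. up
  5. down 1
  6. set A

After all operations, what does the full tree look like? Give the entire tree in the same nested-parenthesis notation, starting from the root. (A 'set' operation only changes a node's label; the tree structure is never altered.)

Answer: O(U A(L B) E)

Derivation:
Step 1 (down 2): focus=E path=2 depth=1 children=[] left=['U', 'Y'] right=[] parent=O
Step 2 (up): focus=O path=root depth=0 children=['U', 'Y', 'E'] (at root)
Step 3 (down 2): focus=E path=2 depth=1 children=[] left=['U', 'Y'] right=[] parent=O
Step 4 (up): focus=O path=root depth=0 children=['U', 'Y', 'E'] (at root)
Step 5 (down 1): focus=Y path=1 depth=1 children=['L', 'B'] left=['U'] right=['E'] parent=O
Step 6 (set A): focus=A path=1 depth=1 children=['L', 'B'] left=['U'] right=['E'] parent=O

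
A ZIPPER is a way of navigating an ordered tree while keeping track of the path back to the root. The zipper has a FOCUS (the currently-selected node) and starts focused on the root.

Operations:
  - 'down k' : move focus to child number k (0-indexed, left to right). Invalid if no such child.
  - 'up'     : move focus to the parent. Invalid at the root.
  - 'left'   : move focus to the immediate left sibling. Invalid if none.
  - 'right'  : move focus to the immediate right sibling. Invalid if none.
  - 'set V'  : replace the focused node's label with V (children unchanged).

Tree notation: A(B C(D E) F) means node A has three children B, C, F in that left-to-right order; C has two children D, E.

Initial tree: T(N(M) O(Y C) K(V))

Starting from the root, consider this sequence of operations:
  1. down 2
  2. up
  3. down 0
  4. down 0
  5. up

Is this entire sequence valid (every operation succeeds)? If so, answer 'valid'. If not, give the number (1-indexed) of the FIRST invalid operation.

Step 1 (down 2): focus=K path=2 depth=1 children=['V'] left=['N', 'O'] right=[] parent=T
Step 2 (up): focus=T path=root depth=0 children=['N', 'O', 'K'] (at root)
Step 3 (down 0): focus=N path=0 depth=1 children=['M'] left=[] right=['O', 'K'] parent=T
Step 4 (down 0): focus=M path=0/0 depth=2 children=[] left=[] right=[] parent=N
Step 5 (up): focus=N path=0 depth=1 children=['M'] left=[] right=['O', 'K'] parent=T

Answer: valid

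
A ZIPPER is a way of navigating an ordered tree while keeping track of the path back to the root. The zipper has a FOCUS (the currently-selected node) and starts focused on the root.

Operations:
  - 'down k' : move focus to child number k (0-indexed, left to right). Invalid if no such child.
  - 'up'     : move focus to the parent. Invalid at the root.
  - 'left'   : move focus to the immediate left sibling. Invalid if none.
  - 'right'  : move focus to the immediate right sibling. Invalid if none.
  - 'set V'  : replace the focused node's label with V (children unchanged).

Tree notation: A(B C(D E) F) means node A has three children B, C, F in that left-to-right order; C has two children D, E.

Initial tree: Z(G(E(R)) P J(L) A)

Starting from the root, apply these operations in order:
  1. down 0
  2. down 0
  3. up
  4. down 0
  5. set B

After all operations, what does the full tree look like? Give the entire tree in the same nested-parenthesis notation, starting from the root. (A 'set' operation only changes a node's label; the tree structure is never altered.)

Answer: Z(G(B(R)) P J(L) A)

Derivation:
Step 1 (down 0): focus=G path=0 depth=1 children=['E'] left=[] right=['P', 'J', 'A'] parent=Z
Step 2 (down 0): focus=E path=0/0 depth=2 children=['R'] left=[] right=[] parent=G
Step 3 (up): focus=G path=0 depth=1 children=['E'] left=[] right=['P', 'J', 'A'] parent=Z
Step 4 (down 0): focus=E path=0/0 depth=2 children=['R'] left=[] right=[] parent=G
Step 5 (set B): focus=B path=0/0 depth=2 children=['R'] left=[] right=[] parent=G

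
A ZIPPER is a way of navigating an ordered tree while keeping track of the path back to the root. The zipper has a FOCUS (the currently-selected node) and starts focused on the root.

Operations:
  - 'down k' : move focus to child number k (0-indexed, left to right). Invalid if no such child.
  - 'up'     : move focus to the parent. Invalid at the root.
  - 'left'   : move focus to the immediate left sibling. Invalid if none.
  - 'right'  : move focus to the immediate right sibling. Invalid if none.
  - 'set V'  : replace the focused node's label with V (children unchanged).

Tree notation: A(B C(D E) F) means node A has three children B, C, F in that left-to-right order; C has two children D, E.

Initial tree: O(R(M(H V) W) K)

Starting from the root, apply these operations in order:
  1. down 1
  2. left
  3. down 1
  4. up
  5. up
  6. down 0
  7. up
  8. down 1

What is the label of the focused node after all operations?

Answer: K

Derivation:
Step 1 (down 1): focus=K path=1 depth=1 children=[] left=['R'] right=[] parent=O
Step 2 (left): focus=R path=0 depth=1 children=['M', 'W'] left=[] right=['K'] parent=O
Step 3 (down 1): focus=W path=0/1 depth=2 children=[] left=['M'] right=[] parent=R
Step 4 (up): focus=R path=0 depth=1 children=['M', 'W'] left=[] right=['K'] parent=O
Step 5 (up): focus=O path=root depth=0 children=['R', 'K'] (at root)
Step 6 (down 0): focus=R path=0 depth=1 children=['M', 'W'] left=[] right=['K'] parent=O
Step 7 (up): focus=O path=root depth=0 children=['R', 'K'] (at root)
Step 8 (down 1): focus=K path=1 depth=1 children=[] left=['R'] right=[] parent=O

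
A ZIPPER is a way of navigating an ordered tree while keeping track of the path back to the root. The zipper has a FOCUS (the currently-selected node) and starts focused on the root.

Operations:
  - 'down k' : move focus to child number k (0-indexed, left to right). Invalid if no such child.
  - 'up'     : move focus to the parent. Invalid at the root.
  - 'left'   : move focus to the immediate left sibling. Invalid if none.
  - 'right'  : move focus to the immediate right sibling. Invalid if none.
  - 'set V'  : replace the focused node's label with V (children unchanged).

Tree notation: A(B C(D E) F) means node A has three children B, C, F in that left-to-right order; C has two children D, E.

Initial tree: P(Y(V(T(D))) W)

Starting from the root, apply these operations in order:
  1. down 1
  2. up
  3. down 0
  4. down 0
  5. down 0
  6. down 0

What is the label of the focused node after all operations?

Step 1 (down 1): focus=W path=1 depth=1 children=[] left=['Y'] right=[] parent=P
Step 2 (up): focus=P path=root depth=0 children=['Y', 'W'] (at root)
Step 3 (down 0): focus=Y path=0 depth=1 children=['V'] left=[] right=['W'] parent=P
Step 4 (down 0): focus=V path=0/0 depth=2 children=['T'] left=[] right=[] parent=Y
Step 5 (down 0): focus=T path=0/0/0 depth=3 children=['D'] left=[] right=[] parent=V
Step 6 (down 0): focus=D path=0/0/0/0 depth=4 children=[] left=[] right=[] parent=T

Answer: D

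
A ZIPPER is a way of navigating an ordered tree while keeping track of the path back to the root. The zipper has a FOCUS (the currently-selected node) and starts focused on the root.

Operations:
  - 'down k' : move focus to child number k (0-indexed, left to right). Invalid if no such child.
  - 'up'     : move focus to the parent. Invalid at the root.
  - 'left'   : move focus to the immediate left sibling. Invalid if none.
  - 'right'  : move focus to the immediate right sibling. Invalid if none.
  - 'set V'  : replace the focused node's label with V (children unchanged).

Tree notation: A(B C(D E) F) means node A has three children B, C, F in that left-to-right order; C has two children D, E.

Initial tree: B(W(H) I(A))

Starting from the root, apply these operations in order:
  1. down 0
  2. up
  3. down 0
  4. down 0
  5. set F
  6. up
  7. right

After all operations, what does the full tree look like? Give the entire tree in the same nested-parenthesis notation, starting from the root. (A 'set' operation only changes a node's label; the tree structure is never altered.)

Step 1 (down 0): focus=W path=0 depth=1 children=['H'] left=[] right=['I'] parent=B
Step 2 (up): focus=B path=root depth=0 children=['W', 'I'] (at root)
Step 3 (down 0): focus=W path=0 depth=1 children=['H'] left=[] right=['I'] parent=B
Step 4 (down 0): focus=H path=0/0 depth=2 children=[] left=[] right=[] parent=W
Step 5 (set F): focus=F path=0/0 depth=2 children=[] left=[] right=[] parent=W
Step 6 (up): focus=W path=0 depth=1 children=['F'] left=[] right=['I'] parent=B
Step 7 (right): focus=I path=1 depth=1 children=['A'] left=['W'] right=[] parent=B

Answer: B(W(F) I(A))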